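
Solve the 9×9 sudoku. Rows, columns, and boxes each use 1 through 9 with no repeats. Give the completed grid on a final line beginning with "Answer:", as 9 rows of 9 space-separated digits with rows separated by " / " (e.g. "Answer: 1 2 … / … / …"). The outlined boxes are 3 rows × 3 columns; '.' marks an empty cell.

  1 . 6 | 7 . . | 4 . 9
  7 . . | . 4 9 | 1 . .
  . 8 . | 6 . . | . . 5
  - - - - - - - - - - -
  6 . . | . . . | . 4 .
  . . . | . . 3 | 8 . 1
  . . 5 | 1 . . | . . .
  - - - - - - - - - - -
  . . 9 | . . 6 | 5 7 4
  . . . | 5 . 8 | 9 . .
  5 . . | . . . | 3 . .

Step 1. [r6c7∈{2,6,7}] col 7 places 6 nowhere but r6c7 ⇒ r6c7=6.
Step 2. [r3c1∈{2,3,4,9}] 9 has one home in row 3: r3c1. So r3c1=9.
Step 3. [r3c3∈{2,3,4}] r3c3 is the only open cell in row 3 admitting 4 ⇒ r3c3=4.
Step 4. [r5c5∈{2,5,6,7,9}] in row 5, 6 fits only at r5c5. So r5c5=6.
Step 5. [r7c1∈{2,3,8}] in row 7, 8 fits only at r7c1 ⇒ r7c1=8.
Step 6. [r4c3∈{1,2,3,7,8}] 8 has one home in col 3: r4c3. So r4c3=8.
Step 7. [r4c2∈{1,2,3,7,9}] across row 4, 1 lands solely at r4c2, so r4c2=1.
Step 8. [r7c5∈{1,2,3}] across row 7, 1 lands solely at r7c5 ⇒ r7c5=1.
Step 9. [r2c4∈{2,3,8}] 8 has one home in col 4: r2c4 ⇒ r2c4=8.
Step 10. [r4c9∈{2,3,7}] 3 has one home in row 4: r4c9, so r4c9=3.
Step 11. [r6c9∈{2,7}] 7 has one home in col 9: r6c9, so r6c9=7.
Step 12. [r4c7∈{2}] r4c7 has the single candidate 2, so r4c7=2.
Step 13. [r4c4∈{9}] r4c4 is down to just 9. So r4c4=9.
Step 14. [r7c4∈{2,3}] r7c4 is the only open cell in col 4 admitting 3 ⇒ r7c4=3.
Step 15. [r7c2∈{2}] only 2 remains possible at r7c2, so r7c2=2.
Step 16. [r2c3∈{2,3}] box 1 places 2 nowhere but r2c3, so r2c3=2.
Step 17. [r8c3∈{1,3,7}] col 3 places 3 nowhere but r8c3. So r8c3=3.
Step 18. [r8c1∈{4}] r8c1 is down to just 4, so r8c1=4.
Step 19. [r1c8∈{2,3,8}] r1c8 is the only open cell in row 1 admitting 8 ⇒ r1c8=8.
Step 20. [r3c8∈{2,3}] box 3 places 2 nowhere but r3c8. So r3c8=2.
Step 21. [r2c9∈{6}] r2c9 has the single candidate 6. So r2c9=6.
Step 22. [r2c2∈{3,5}] in row 2, 5 fits only at r2c2, so r2c2=5.
Step 23. [r5c3∈{7}] nothing but 7 survives at r5c3 ⇒ r5c3=7.
Step 24. [r6c8∈{9}] only 9 remains possible at r6c8. So r6c8=9.
Step 25. [r6c1∈{2,3}] col 1 places 3 nowhere but r6c1. So r6c1=3.
Step 26. [r6c2∈{4}] r6c2 is down to just 4 ⇒ r6c2=4.
Step 27. [r6c6∈{2}] only 2 remains possible at r6c6. So r6c6=2.
Step 28. [r1c5∈{2,3,5}] in row 1, 2 fits only at r1c5, so r1c5=2.
Step 29. [r8c5∈{7}] nothing but 7 survives at r8c5 ⇒ r8c5=7.
Step 30. [r9c4∈{2,4}] col 4 places 2 nowhere but r9c4. So r9c4=2.
Step 31. [r8c2∈{6}] r8c2's peers cover all but 6. So r8c2=6.
Step 32. [r9c8∈{1,6}] 6 has one home in row 9: r9c8 ⇒ r9c8=6.
Step 33. [r1c6∈{5}] r1c6's peers cover all but 5. So r1c6=5.
Step 34. [r8c9∈{2}] r8c9 has the single candidate 2. So r8c9=2.
Step 35. [r9c2∈{7}] r9c2 has the single candidate 7. So r9c2=7.
Step 36. [r3c6∈{1}] only 1 remains possible at r3c6, so r3c6=1.
Step 37. [r3c7∈{7}] r3c7 has the single candidate 7 ⇒ r3c7=7.
Step 38. [r4c5∈{5}] r4c5 has the single candidate 5, so r4c5=5.
Step 39. [r5c8∈{5}] r5c8 is down to just 5 ⇒ r5c8=5.
Step 40. [r8c8∈{1}] r8c8 has the single candidate 1. So r8c8=1.
Step 41. [r4c6∈{7}] r4c6 is down to just 7 ⇒ r4c6=7.
Step 42. [r5c4∈{4}] nothing but 4 survives at r5c4, so r5c4=4.
Step 43. [r3c5∈{3}] r3c5 is down to just 3 ⇒ r3c5=3.
Step 44. [r2c8∈{3}] r2c8's peers cover all but 3, so r2c8=3.
Step 45. [r1c2∈{3}] only 3 remains possible at r1c2 ⇒ r1c2=3.
Step 46. [r9c5∈{9}] r9c5 is down to just 9. So r9c5=9.
Step 47. [r6c5∈{8}] r6c5 is down to just 8 ⇒ r6c5=8.
Step 48. [r9c3∈{1}] r9c3 is down to just 1 ⇒ r9c3=1.
Step 49. [r9c6∈{4}] r9c6 is down to just 4 ⇒ r9c6=4.
Step 50. [r9c9∈{8}] r9c9 has the single candidate 8 ⇒ r9c9=8.
Step 51. [r5c1∈{2}] only 2 remains possible at r5c1, so r5c1=2.
Step 52. [r5c2∈{9}] r5c2's peers cover all but 9. So r5c2=9.

Answer: 1 3 6 7 2 5 4 8 9 / 7 5 2 8 4 9 1 3 6 / 9 8 4 6 3 1 7 2 5 / 6 1 8 9 5 7 2 4 3 / 2 9 7 4 6 3 8 5 1 / 3 4 5 1 8 2 6 9 7 / 8 2 9 3 1 6 5 7 4 / 4 6 3 5 7 8 9 1 2 / 5 7 1 2 9 4 3 6 8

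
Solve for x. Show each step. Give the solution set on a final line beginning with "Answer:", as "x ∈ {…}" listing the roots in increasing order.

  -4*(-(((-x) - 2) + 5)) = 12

Step 1. [-4*(-(((-x) - 2) + 5)) = 12] leading coefficient -4: divide by -4, so div: -(((-x) - 2) + 5) = -3.
Step 2. [-(((-x) - 2) + 5) = -3] LHS negated; negate both sides. So neg: ((-x) - 2) + 5 = 3.
Step 3. [((-x) - 2) + 5 = 3] +5 is outermost — subtract 5 both sides. So sub: (-x) - 2 = -2.
Step 4. [(-x) - 2 = -2] 2 comes off first (add 2). So sub: -x = 0.
Step 5. [-x = 0] leading − — multiply by −1, so neg: x = 0.

Answer: x ∈ {0}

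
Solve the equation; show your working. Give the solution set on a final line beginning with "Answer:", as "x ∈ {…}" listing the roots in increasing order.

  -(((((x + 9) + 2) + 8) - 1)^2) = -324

Step 1. [-(((((x + 9) + 2) + 8) - 1)^2) = -324] flip signs both sides. So neg: ((((x + 9) + 2) + 8) - 1)^2 = 324.
Step 2. [((((x + 9) + 2) + 8) - 1)^2 = 324] 324 ≥ 0, LHS is (·)² — take ±√, so sqrt: (((x + 9) + 2) + 8) - 1 = 18 or -18.
Step 3. [(((x + 9) + 2) + 8) - 1 = 18 or -18] 1 comes off first (add 1). So sub: ((x + 9) + 2) + 8 = 19 or -17.
Step 4. [((x + 9) + 2) + 8 = 19 or -17] 8 comes off first (subtract 8). So sub: (x + 9) + 2 = 11 or -25.
Step 5. [(x + 9) + 2 = 11 or -25] the outer +2 inverts by subtracting 2. So sub: x + 9 = 9 or -27.
Step 6. [x + 9 = 9 or -27] subtract 9: x sits inside (… + 9), so sub: x = 0 or -36.

Answer: x ∈ {-36, 0}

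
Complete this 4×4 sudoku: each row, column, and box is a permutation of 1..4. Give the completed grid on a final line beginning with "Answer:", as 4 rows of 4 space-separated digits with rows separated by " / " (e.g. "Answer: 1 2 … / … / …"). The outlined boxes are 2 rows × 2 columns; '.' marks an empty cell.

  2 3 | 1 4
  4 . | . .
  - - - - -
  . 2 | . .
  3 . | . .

Step 1. [r3c3∈{3,4}] in row 3, 4 fits only at r3c3. So r3c3=4.
Step 2. [r3c1∈{1}] r3c1's peers cover all but 1. So r3c1=1.
Step 3. [r4c3∈{2}] r4c3's peers cover all but 2 ⇒ r4c3=2.
Step 4. [r2c3∈{3}] nothing but 3 survives at r2c3. So r2c3=3.
Step 5. [r4c2∈{4}] r4c2's peers cover all but 4. So r4c2=4.
Step 6. [r2c4∈{2}] only 2 remains possible at r2c4, so r2c4=2.
Step 7. [r3c4∈{3}] nothing but 3 survives at r3c4, so r3c4=3.
Step 8. [r4c4∈{1}] nothing but 1 survives at r4c4 ⇒ r4c4=1.
Step 9. [r2c2∈{1}] only 1 remains possible at r2c2. So r2c2=1.

Answer: 2 3 1 4 / 4 1 3 2 / 1 2 4 3 / 3 4 2 1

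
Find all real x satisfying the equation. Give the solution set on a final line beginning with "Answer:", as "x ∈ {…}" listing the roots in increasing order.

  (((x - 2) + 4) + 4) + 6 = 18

Step 1. [(((x - 2) + 4) + 4) + 6 = 18] the outer +6 inverts by subtracting 6 ⇒ sub: ((x - 2) + 4) + 4 = 12.
Step 2. [((x - 2) + 4) + 4 = 12] 4 comes off first (subtract 4) ⇒ sub: (x - 2) + 4 = 8.
Step 3. [(x - 2) + 4 = 8] 4 comes off first (subtract 4). So sub: x - 2 = 4.
Step 4. [x - 2 = 4] -2 is outermost — add 2 both sides ⇒ sub: x = 6.

Answer: x ∈ {6}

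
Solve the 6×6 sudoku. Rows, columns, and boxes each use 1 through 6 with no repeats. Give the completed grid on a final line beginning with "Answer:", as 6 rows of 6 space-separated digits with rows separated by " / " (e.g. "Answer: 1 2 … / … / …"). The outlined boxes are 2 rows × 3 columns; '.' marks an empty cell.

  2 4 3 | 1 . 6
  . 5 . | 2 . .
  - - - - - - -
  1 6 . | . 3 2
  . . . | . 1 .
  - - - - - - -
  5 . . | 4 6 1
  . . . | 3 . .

Step 1. [r4c6∈{4,5}] r4c6 is the only open cell in box 4 admitting 4, so r4c6=4.
Step 2. [r5c3∈{2}] only 2 remains possible at r5c3. So r5c3=2.
Step 3. [r3c4∈{5}] only 5 remains possible at r3c4. So r3c4=5.
Step 4. [r2c3∈{1,6}] row 2 places 1 nowhere but r2c3. So r2c3=1.
Step 5. [r6c1∈{4,6}] 4 has one home in col 1: r6c1, so r6c1=4.
Step 6. [r5c2∈{3}] nothing but 3 survives at r5c2, so r5c2=3.
Step 7. [r6c6∈{5}] r6c6 has the single candidate 5 ⇒ r6c6=5.
Step 8. [r4c1∈{3}] only 3 remains possible at r4c1 ⇒ r4c1=3.
Step 9. [r2c6∈{3}] r2c6's peers cover all but 3 ⇒ r2c6=3.
Step 10. [r3c3∈{4}] only 4 remains possible at r3c3. So r3c3=4.
Step 11. [r2c5∈{4}] r2c5's peers cover all but 4 ⇒ r2c5=4.
Step 12. [r6c2∈{1}] r6c2 is down to just 1 ⇒ r6c2=1.
Step 13. [r2c1∈{6}] only 6 remains possible at r2c1 ⇒ r2c1=6.
Step 14. [r6c3∈{6}] only 6 remains possible at r6c3. So r6c3=6.
Step 15. [r6c5∈{2}] r6c5 has the single candidate 2 ⇒ r6c5=2.
Step 16. [r1c5∈{5}] only 5 remains possible at r1c5 ⇒ r1c5=5.
Step 17. [r4c2∈{2}] r4c2 is down to just 2. So r4c2=2.
Step 18. [r4c3∈{5}] r4c3's peers cover all but 5. So r4c3=5.
Step 19. [r4c4∈{6}] r4c4's peers cover all but 6, so r4c4=6.

Answer: 2 4 3 1 5 6 / 6 5 1 2 4 3 / 1 6 4 5 3 2 / 3 2 5 6 1 4 / 5 3 2 4 6 1 / 4 1 6 3 2 5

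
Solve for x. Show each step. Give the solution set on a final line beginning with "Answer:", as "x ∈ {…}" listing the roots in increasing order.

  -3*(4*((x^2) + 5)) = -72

Step 1. [-3*(4*((x^2) + 5)) = -72] -3·(inner) — divide through by -3. So div: 4*((x^2) + 5) = 24.
Step 2. [4*((x^2) + 5) = 24] 4 out front; divide by 4 ⇒ div: (x^2) + 5 = 6.
Step 3. [(x^2) + 5 = 6] 5 comes off first (subtract 5). So sub: x^2 = 1.
Step 4. [x^2 = 1] √ both sides: 1 ≥ 0 gives two branches, so sqrt: x = 1 or -1.

Answer: x ∈ {-1, 1}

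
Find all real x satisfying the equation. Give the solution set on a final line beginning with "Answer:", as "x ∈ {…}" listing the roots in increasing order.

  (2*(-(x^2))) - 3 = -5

Step 1. [(2*(-(x^2))) - 3 = -5] the outer -3 inverts by adding 3, so sub: 2*(-(x^2)) = -2.
Step 2. [2*(-(x^2)) = -2] LHS = 2·(…); ÷2 both sides. So div: -(x^2) = -1.
Step 3. [-(x^2) = -1] leading − — multiply by −1, so neg: x^2 = 1.
Step 4. [x^2 = 1] √ both sides: 1 ≥ 0 gives two branches ⇒ sqrt: x = 1 or -1.

Answer: x ∈ {-1, 1}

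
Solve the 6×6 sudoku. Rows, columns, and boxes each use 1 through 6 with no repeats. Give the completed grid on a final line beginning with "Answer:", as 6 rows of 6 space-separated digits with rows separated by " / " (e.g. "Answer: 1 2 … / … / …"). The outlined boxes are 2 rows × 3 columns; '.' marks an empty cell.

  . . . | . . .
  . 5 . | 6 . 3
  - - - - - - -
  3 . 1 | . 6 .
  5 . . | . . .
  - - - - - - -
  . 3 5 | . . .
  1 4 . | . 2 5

Step 1. [r4c3∈{2,4,6}] across box 3, 4 lands solely at r4c3. So r4c3=4.
Step 2. [r2c5∈{1,4}] across row 2, 1 lands solely at r2c5. So r2c5=1.
Step 3. [r3c2∈{2}] r3c2's peers cover all but 2. So r3c2=2.
Step 4. [r2c3∈{2}] r2c3 has the single candidate 2, so r2c3=2.
Step 5. [r5c6∈{1,4,6}] in col 6, 6 fits only at r5c6, so r5c6=6.
Step 6. [r1c1∈{4,6}] 6 has one home in col 1: r1c1 ⇒ r1c1=6.
Step 7. [r3c6∈{4}] nothing but 4 survives at r3c6 ⇒ r3c6=4.
Step 8. [r5c4∈{1,4}] in row 5, 1 fits only at r5c4. So r5c4=1.
Step 9. [r1c4∈{2,4,5}] 4 has one home in col 4: r1c4. So r1c4=4.
Step 10. [r4c4∈{2,3}] across col 4, 2 lands solely at r4c4 ⇒ r4c4=2.
Step 11. [r2c1∈{4}] only 4 remains possible at r2c1. So r2c1=4.
Step 12. [r4c5∈{3}] nothing but 3 survives at r4c5. So r4c5=3.
Step 13. [r5c5∈{4}] r5c5's peers cover all but 4 ⇒ r5c5=4.
Step 14. [r1c6∈{2}] only 2 remains possible at r1c6. So r1c6=2.
Step 15. [r6c3∈{6}] only 6 remains possible at r6c3. So r6c3=6.
Step 16. [r1c2∈{1}] only 1 remains possible at r1c2. So r1c2=1.
Step 17. [r5c1∈{2}] r5c1 is down to just 2. So r5c1=2.
Step 18. [r4c6∈{1}] nothing but 1 survives at r4c6 ⇒ r4c6=1.
Step 19. [r1c3∈{3}] r1c3 is down to just 3. So r1c3=3.
Step 20. [r1c5∈{5}] r1c5's peers cover all but 5, so r1c5=5.
Step 21. [r6c4∈{3}] only 3 remains possible at r6c4. So r6c4=3.
Step 22. [r4c2∈{6}] r4c2 has the single candidate 6 ⇒ r4c2=6.
Step 23. [r3c4∈{5}] r3c4 is down to just 5 ⇒ r3c4=5.

Answer: 6 1 3 4 5 2 / 4 5 2 6 1 3 / 3 2 1 5 6 4 / 5 6 4 2 3 1 / 2 3 5 1 4 6 / 1 4 6 3 2 5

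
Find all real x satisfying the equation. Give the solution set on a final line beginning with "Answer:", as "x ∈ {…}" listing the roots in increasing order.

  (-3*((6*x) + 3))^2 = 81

Step 1. [(-3*((6*x) + 3))^2 = 81] 81 ≥ 0, LHS is (·)² — take ±√. So sqrt: -3*((6*x) + 3) = 9 or -9.
Step 2. [-3*((6*x) + 3) = 9 or -9] -3 out front; divide by -3 ⇒ div: (6*x) + 3 = -3 or 3.
Step 3. [(6*x) + 3 = -3 or 3] +3 is outermost — subtract 3 both sides. So sub: 6*x = -6 or 0.
Step 4. [6*x = -6 or 0] 6·(inner) — divide through by 6. So div: x = -1 or 0.

Answer: x ∈ {-1, 0}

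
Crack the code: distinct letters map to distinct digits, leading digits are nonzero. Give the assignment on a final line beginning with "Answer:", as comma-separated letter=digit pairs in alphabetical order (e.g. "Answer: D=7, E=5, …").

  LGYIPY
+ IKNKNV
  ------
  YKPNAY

Step 1. [col 1: Y + V ≡ Y (mod 10)] from column 1 (nothing yet, carry-in 0, all letters distinct, none taken yet): V must equal 0. So V=0.
Step 2. [col 1: Y + V ≡ Y (mod 10)] several values work for Y in column 1 (Y + V ≡ Y (mod 10), carry-in 0); try Y=8, so Y=8.
Step 3. [col 2: P + N ≡ A (mod 10)] A=5 is one option consistent with column 2 (P + N ≡ A (mod 10), carry-in 0) — take it ⇒ A=5.
Step 4. [col 2: P + N ≡ A (mod 10)] no forcing yet in column 2 (carry-in 0); N=3 is free and consistent — try it. So N=3.
Step 5. [col 2: P + N ≡ A (mod 10)] column 2: given N=3, A=5, carry-in 0, and digits 0,3,5,8 already taken and all letters distinct, P+N≡A (mod 10) forces P=2 ⇒ P=2.
Step 6. [col 3: I + K ≡ N (mod 10)] column 3 (I + K ≡ N (mod 10), carry-in 0) doesn't pin K yet; pick K=7 and continue. So K=7.
Step 7. [col 3: I + K ≡ N (mod 10)] column 3: given K=7, N=3, carry-in 0, and digits 0,2,3,5,7,8 already taken and all letters distinct, I+K≡N (mod 10) forces I=6 ⇒ I=6.
Step 8. [col 5: G + K ≡ K (mod 10)] in column 5 we have G+K≡K with carry-in 1; given K=7 and digits 0,2,3,5,6,7,8 already taken and all letters distinct, that pins G to 9 ⇒ G=9.
Step 9. [col 6: L + I ≡ Y (mod 10)] column 6: given I=6, Y=8, carry-in 1, and digits 0,2,3,5,6,7,8,9 already taken and all letters distinct, L+I≡Y (mod 10) forces L=1, so L=1.

Answer: A=5, G=9, I=6, K=7, L=1, N=3, P=2, V=0, Y=8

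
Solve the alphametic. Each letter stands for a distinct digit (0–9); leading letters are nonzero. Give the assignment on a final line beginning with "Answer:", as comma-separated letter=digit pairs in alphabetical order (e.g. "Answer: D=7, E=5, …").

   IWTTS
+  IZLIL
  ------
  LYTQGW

Step 1. [col 1: S + L ≡ W (mod 10)] column 1 (S + L ≡ W (mod 10), carry-in 0) doesn't pin S yet; pick S=2 and continue, so S=2.
Step 2. [col 1: S + L ≡ W (mod 10)] no forcing yet in column 1 (carry-in 0); W=3 is free and consistent — try it ⇒ W=3.
Step 3. [col 1: S + L ≡ W (mod 10)] from column 1 (S=2, W=3, carry-in 0, digits 2,3 already taken and all letters distinct): L must equal 1 ⇒ L=1.
Step 4. [col 2: T + I ≡ G (mod 10)] no forcing yet in column 2 (carry-in 0); G=5 is free and consistent — try it. So G=5.
Step 5. [col 2: T + I ≡ G (mod 10)] column 2 (T + I ≡ G (mod 10), carry-in 0) doesn't pin I yet; pick I=8 and continue. So I=8.
Step 6. [col 2: T + I ≡ G (mod 10)] in column 2 we have T+I≡G with carry-in 0; given I=8, G=5 and digits 1,2,3,5,8 already taken and all letters distinct, that pins T to 7 ⇒ T=7.
Step 7. [col 3: T + L ≡ Q (mod 10)] in column 3 we have T+L≡Q with carry-in 1; given T=7, L=1 and digits 1,2,3,5,7,8 already taken and all letters distinct, that pins Q to 9. So Q=9.
Step 8. [col 4: W + Z ≡ T (mod 10)] from column 4 (W=3, T=7, carry-in 0, digits 1,2,3,5,7,8,9 already taken and all letters distinct): Z must equal 4, so Z=4.
Step 9. [col 5: I + I ≡ Y (mod 10)] column 5 reads I+I+carry(0)=Y with I=8; with digits 1,2,3,4,5,7,8,9 already taken and all letters distinct, the only value for Y is 6, so Y=6.

Answer: G=5, I=8, L=1, Q=9, S=2, T=7, W=3, Y=6, Z=4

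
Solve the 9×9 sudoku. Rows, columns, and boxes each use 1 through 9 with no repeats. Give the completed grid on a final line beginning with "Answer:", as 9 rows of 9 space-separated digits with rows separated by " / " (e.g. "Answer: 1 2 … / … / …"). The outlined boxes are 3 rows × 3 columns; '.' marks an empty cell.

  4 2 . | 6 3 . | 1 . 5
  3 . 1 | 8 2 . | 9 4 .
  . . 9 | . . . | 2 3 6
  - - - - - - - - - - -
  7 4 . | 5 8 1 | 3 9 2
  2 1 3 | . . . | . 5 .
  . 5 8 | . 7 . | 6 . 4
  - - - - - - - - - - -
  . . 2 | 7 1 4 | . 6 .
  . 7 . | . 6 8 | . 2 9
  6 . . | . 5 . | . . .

Step 1. [r5c5∈{4,9}] 9 has one home in col 5: r5c5, so r5c5=9.
Step 2. [r9c9∈{1,3,7,8}] across col 9, 1 lands solely at r9c9, so r9c9=1.
Step 3. [r9c4∈{2,3,9}] 9 has one home in col 4: r9c4, so r9c4=9.
Step 4. [r8c3∈{4,5}] col 3 places 5 nowhere but r8c3. So r8c3=5.
Step 5. [r2c9∈{7}] r2c9 is down to just 7, so r2c9=7.
Step 6. [r3c2∈{8}] nothing but 8 survives at r3c2. So r3c2=8.
Step 7. [r7c1∈{8,9}] 8 has one home in col 1: r7c1 ⇒ r7c1=8.
Step 8. [r8c4∈{3}] r8c4's peers cover all but 3 ⇒ r8c4=3.
Step 9. [r9c8∈{7,8}] in col 8, 7 fits only at r9c8. So r9c8=7.
Step 10. [r3c6∈{5,7}] 7 has one home in row 3: r3c6 ⇒ r3c6=7.
Step 11. [r9c7∈{4,8}] row 9 places 8 nowhere but r9c7 ⇒ r9c7=8.
Step 12. [r9c6∈{2}] only 2 remains possible at r9c6, so r9c6=2.
Step 13. [r5c4∈{4}] r5c4 is down to just 4, so r5c4=4.
Step 14. [r7c9∈{3}] only 3 remains possible at r7c9. So r7c9=3.
Step 15. [r1c6∈{9}] r1c6's peers cover all but 9. So r1c6=9.
Step 16. [r9c3∈{4}] r9c3 has the single candidate 4. So r9c3=4.
Step 17. [r8c1∈{1}] nothing but 1 survives at r8c1 ⇒ r8c1=1.
Step 18. [r7c2∈{9}] r7c2 has the single candidate 9 ⇒ r7c2=9.
Step 19. [r8c7∈{4}] r8c7 is down to just 4. So r8c7=4.
Step 20. [r4c3∈{6}] nothing but 6 survives at r4c3 ⇒ r4c3=6.
Step 21. [r3c5∈{4}] r3c5 has the single candidate 4. So r3c5=4.
Step 22. [r6c6∈{3}] nothing but 3 survives at r6c6 ⇒ r6c6=3.
Step 23. [r6c8∈{1}] nothing but 1 survives at r6c8 ⇒ r6c8=1.
Step 24. [r5c9∈{8}] r5c9 is down to just 8, so r5c9=8.
Step 25. [r7c7∈{5}] nothing but 5 survives at r7c7 ⇒ r7c7=5.
Step 26. [r2c6∈{5}] r2c6 is down to just 5 ⇒ r2c6=5.
Step 27. [r5c6∈{6}] only 6 remains possible at r5c6. So r5c6=6.
Step 28. [r3c1∈{5}] only 5 remains possible at r3c1. So r3c1=5.
Step 29. [r6c1∈{9}] nothing but 9 survives at r6c1, so r6c1=9.
Step 30. [r3c4∈{1}] only 1 remains possible at r3c4, so r3c4=1.
Step 31. [r9c2∈{3}] r9c2 is down to just 3, so r9c2=3.
Step 32. [r1c8∈{8}] r1c8 has the single candidate 8 ⇒ r1c8=8.
Step 33. [r1c3∈{7}] r1c3's peers cover all but 7, so r1c3=7.
Step 34. [r6c4∈{2}] nothing but 2 survives at r6c4, so r6c4=2.
Step 35. [r5c7∈{7}] r5c7 has the single candidate 7, so r5c7=7.
Step 36. [r2c2∈{6}] r2c2 is down to just 6, so r2c2=6.

Answer: 4 2 7 6 3 9 1 8 5 / 3 6 1 8 2 5 9 4 7 / 5 8 9 1 4 7 2 3 6 / 7 4 6 5 8 1 3 9 2 / 2 1 3 4 9 6 7 5 8 / 9 5 8 2 7 3 6 1 4 / 8 9 2 7 1 4 5 6 3 / 1 7 5 3 6 8 4 2 9 / 6 3 4 9 5 2 8 7 1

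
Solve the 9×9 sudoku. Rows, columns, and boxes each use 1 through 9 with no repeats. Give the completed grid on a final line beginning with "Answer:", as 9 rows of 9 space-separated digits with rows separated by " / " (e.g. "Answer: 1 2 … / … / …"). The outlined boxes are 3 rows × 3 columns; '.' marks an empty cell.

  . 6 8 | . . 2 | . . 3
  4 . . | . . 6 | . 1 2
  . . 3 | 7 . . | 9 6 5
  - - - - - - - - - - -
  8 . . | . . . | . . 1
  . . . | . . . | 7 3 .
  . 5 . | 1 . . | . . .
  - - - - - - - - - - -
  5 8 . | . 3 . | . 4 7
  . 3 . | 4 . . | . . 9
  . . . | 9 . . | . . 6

Step 1. [r7c6∈{1}] only 1 remains possible at r7c6. So r7c6=1.
Step 2. [r7c7∈{2}] r7c7 is down to just 2. So r7c7=2.
Step 3. [r6c1∈{2,3,6,7,9}] col 1 places 3 nowhere but r6c1, so r6c1=3.
Step 4. [r1c4∈{5}] r1c4 is down to just 5. So r1c4=5.
Step 5. [r2c7∈{8}] nothing but 8 survives at r2c7. So r2c7=8.
Step 6. [r5c4∈{2,6,8}] in col 4, 8 fits only at r5c4 ⇒ r5c4=8.
Step 7. [r4c4∈{2,3,6}] r4c4 is the only open cell in col 4 admitting 2, so r4c4=2.
Step 8. [r5c9∈{4}] r5c9 is down to just 4. So r5c9=4.
Step 9. [r2c5∈{9}] r2c5 is down to just 9 ⇒ r2c5=9.
Step 10. [r2c2∈{7}] r2c2 has the single candidate 7. So r2c2=7.
Step 11. [r7c3∈{6,9}] across row 7, 9 lands solely at r7c3. So r7c3=9.
Step 12. [r4c6∈{3,4,5,7,9}] 3 has one home in row 4: r4c6. So r4c6=3.
Step 13. [r6c7∈{6}] r6c7 is down to just 6 ⇒ r6c7=6.
Step 14. [r4c7∈{5}] r4c7 has the single candidate 5, so r4c7=5.
Step 15. [r6c8∈{2,8,9}] across col 8, 2 lands solely at r6c8, so r6c8=2.
Step 16. [r6c6∈{4,7,9}] 9 has one home in row 6: r6c6, so r6c6=9.
Step 17. [r5c6∈{5}] r5c6 has the single candidate 5. So r5c6=5.
Step 18. [r5c5∈{6}] r5c5 has the single candidate 6 ⇒ r5c5=6.
Step 19. [r8c1∈{1,2,6,7}] r8c1 is the only open cell in col 1 admitting 6. So r8c1=6.
Step 20. [r9c1∈{1,2,7}] across col 1, 7 lands solely at r9c1, so r9c1=7.
Step 21. [r9c6∈{8}] r9c6 has the single candidate 8, so r9c6=8.
Step 22. [r3c5∈{1,4,8}] row 3 places 8 nowhere but r3c5 ⇒ r3c5=8.
Step 23. [r1c5∈{1,4}] in col 5, 1 fits only at r1c5. So r1c5=1.
Step 24. [r9c8∈{5}] only 5 remains possible at r9c8 ⇒ r9c8=5.
Step 25. [r9c5∈{2}] r9c5's peers cover all but 2, so r9c5=2.
Step 26. [r4c3∈{4,6,7}] r4c3 is the only open cell in row 4 admitting 6, so r4c3=6.
Step 27. [r4c5∈{4,7}] r4c5 is the only open cell in row 4 admitting 7, so r4c5=7.
Step 28. [r4c2∈{4,9}] across row 4, 4 lands solely at r4c2. So r4c2=4.
Step 29. [r9c2∈{1}] only 1 remains possible at r9c2, so r9c2=1.
Step 30. [r3c2∈{2}] r3c2 is down to just 2. So r3c2=2.
Step 31. [r5c1∈{1,2,9}] 2 has one home in col 1: r5c1 ⇒ r5c1=2.
Step 32. [r6c9∈{8}] r6c9's peers cover all but 8, so r6c9=8.
Step 33. [r9c3∈{4}] only 4 remains possible at r9c3 ⇒ r9c3=4.
Step 34. [r5c2∈{9}] r5c2 has the single candidate 9, so r5c2=9.
Step 35. [r3c1∈{1}] r3c1 has the single candidate 1 ⇒ r3c1=1.
Step 36. [r1c8∈{7}] r1c8 has the single candidate 7 ⇒ r1c8=7.
Step 37. [r6c3∈{7}] r6c3 has the single candidate 7, so r6c3=7.
Step 38. [r3c6∈{4}] nothing but 4 survives at r3c6 ⇒ r3c6=4.
Step 39. [r8c5∈{5}] r8c5 is down to just 5 ⇒ r8c5=5.
Step 40. [r8c8∈{8}] r8c8 has the single candidate 8, so r8c8=8.
Step 41. [r7c4∈{6}] r7c4 has the single candidate 6, so r7c4=6.
Step 42. [r2c3∈{5}] r2c3 is down to just 5 ⇒ r2c3=5.
Step 43. [r8c3∈{2}] r8c3 has the single candidate 2. So r8c3=2.
Step 44. [r1c7∈{4}] nothing but 4 survives at r1c7. So r1c7=4.
Step 45. [r5c3∈{1}] r5c3 has the single candidate 1. So r5c3=1.
Step 46. [r8c6∈{7}] r8c6 is down to just 7. So r8c6=7.
Step 47. [r6c5∈{4}] r6c5 is down to just 4, so r6c5=4.
Step 48. [r4c8∈{9}] r4c8 has the single candidate 9 ⇒ r4c8=9.
Step 49. [r9c7∈{3}] r9c7's peers cover all but 3 ⇒ r9c7=3.
Step 50. [r2c4∈{3}] r2c4 is down to just 3 ⇒ r2c4=3.
Step 51. [r8c7∈{1}] r8c7 has the single candidate 1. So r8c7=1.
Step 52. [r1c1∈{9}] nothing but 9 survives at r1c1. So r1c1=9.

Answer: 9 6 8 5 1 2 4 7 3 / 4 7 5 3 9 6 8 1 2 / 1 2 3 7 8 4 9 6 5 / 8 4 6 2 7 3 5 9 1 / 2 9 1 8 6 5 7 3 4 / 3 5 7 1 4 9 6 2 8 / 5 8 9 6 3 1 2 4 7 / 6 3 2 4 5 7 1 8 9 / 7 1 4 9 2 8 3 5 6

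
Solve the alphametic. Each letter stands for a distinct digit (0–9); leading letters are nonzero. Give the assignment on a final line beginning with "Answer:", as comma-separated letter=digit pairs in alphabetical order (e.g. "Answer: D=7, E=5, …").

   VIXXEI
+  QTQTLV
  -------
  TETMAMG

Step 1. [T] the sum has 7 digits but both addends have 6; that extra leading digit T is the final carry, namely 1 ⇒ T=1.
Step 2. [col 1: I + V ≡ G (mod 10)] column 1 (I + V ≡ G (mod 10), carry-in 0) doesn't pin G yet; pick G=4 and continue. So G=4.
Step 3. [col 1: I + V ≡ G (mod 10)] several values work for V in column 1 (I + V ≡ G (mod 10), carry-in 0); try V=5, so V=5.
Step 4. [col 1: I + V ≡ G (mod 10)] in column 1 we have I+V≡G with carry-in 0; given V=5, G=4 and digits 1,4,5 already taken and all letters distinct, that pins I to 9, so I=9.
Step 5. [col 2: E + L ≡ M (mod 10)] column 2 (E + L ≡ M (mod 10), carry-in 1) doesn't pin M yet; pick M=3 and continue ⇒ M=3.
Step 6. [col 2: E + L ≡ M (mod 10)] no forcing yet in column 2 (carry-in 1); L=0 is free and consistent — try it ⇒ L=0.
Step 7. [col 2: E + L ≡ M (mod 10)] column 2 reads E+L+carry(1)=M with L=0, M=3; with digits 0,1,3,4,5,9 already taken and all letters distinct, the only value for E is 2. So E=2.
Step 8. [col 3: X + T ≡ A (mod 10)] column 3 (X + T ≡ A (mod 10), carry-in 0) doesn't pin A yet; pick A=8 and continue, so A=8.
Step 9. [col 3: X + T ≡ A (mod 10)] in column 3 we have X+T≡A with carry-in 0; given T=1, A=8 and digits 0,1,2,3,4,5,8,9 already taken and all letters distinct, that pins X to 7 ⇒ X=7.
Step 10. [col 4: X + Q ≡ M (mod 10)] column 4: given X=7, M=3, carry-in 0, and digits 0,1,2,3,4,5,7,8,9 already taken and all letters distinct, X+Q≡M (mod 10) forces Q=6, so Q=6.

Answer: A=8, E=2, G=4, I=9, L=0, M=3, Q=6, T=1, V=5, X=7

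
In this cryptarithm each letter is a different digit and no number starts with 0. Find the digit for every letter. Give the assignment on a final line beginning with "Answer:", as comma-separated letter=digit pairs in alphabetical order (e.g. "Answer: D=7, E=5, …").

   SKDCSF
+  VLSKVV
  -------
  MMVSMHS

Step 1. [col 1: F + V ≡ S (mod 10)] several values work for S in column 1 (F + V ≡ S (mod 10), carry-in 0); try S=8. So S=8.
Step 2. [M] M is the leading digit of a 7-digit sum of two 6-digit numbers; the final carry is exactly 1. So M=1.
Step 3. [col 1: F + V ≡ S (mod 10)] no forcing yet in column 1 (carry-in 0); V=2 is free and consistent — try it. So V=2.
Step 4. [col 1: F + V ≡ S (mod 10)] column 1: given V=2, S=8, carry-in 0, and digits 1,2,8 already taken and all letters distinct, F+V≡S (mod 10) forces F=6. So F=6.
Step 5. [col 2: S + V ≡ H (mod 10)] column 2 reads S+V+carry(0)=H with S=8, V=2; with digits 1,2,6,8 already taken and all letters distinct, the only value for H is 0. So H=0.
Step 6. [col 3: C + K ≡ M (mod 10)] column 3 (C + K ≡ M (mod 10), carry-in 1) doesn't pin K yet; pick K=7 and continue. So K=7.
Step 7. [col 3: C + K ≡ M (mod 10)] in column 3 we have C+K≡M with carry-in 1; given K=7, M=1 and digits 0,1,2,6,7,8 already taken and all letters distinct, that pins C to 3. So C=3.
Step 8. [col 4: D + S ≡ S (mod 10)] column 4 reads D+S+carry(1)=S with S=8; with digits 0,1,2,3,6,7,8 already taken and all letters distinct, the only value for D is 9. So D=9.
Step 9. [col 5: K + L ≡ V (mod 10)] column 5 reads K+L+carry(1)=V with K=7, V=2; with digits 0,1,2,3,6,7,8,9 already taken and all letters distinct, the only value for L is 4, so L=4.

Answer: C=3, D=9, F=6, H=0, K=7, L=4, M=1, S=8, V=2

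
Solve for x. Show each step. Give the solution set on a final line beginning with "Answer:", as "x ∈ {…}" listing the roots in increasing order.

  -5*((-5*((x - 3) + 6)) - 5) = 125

Step 1. [-5*((-5*((x - 3) + 6)) - 5) = 125] leading coefficient -5: divide by -5 ⇒ div: (-5*((x - 3) + 6)) - 5 = -25.
Step 2. [(-5*((x - 3) + 6)) - 5 = -25] -5 divides every term; factor it out. So factor: ((x - 3) + 6) + 1 = 5.
Step 3. [((x - 3) + 6) + 1 = 5] +1 is outermost — subtract 1 both sides. So sub: (x - 3) + 6 = 4.
Step 4. [(x - 3) + 6 = 4] peel the +6: subtract 6 from each side. So sub: x - 3 = -2.
Step 5. [x - 3 = -2] the outer -3 inverts by adding 3 ⇒ sub: x = 1.

Answer: x ∈ {1}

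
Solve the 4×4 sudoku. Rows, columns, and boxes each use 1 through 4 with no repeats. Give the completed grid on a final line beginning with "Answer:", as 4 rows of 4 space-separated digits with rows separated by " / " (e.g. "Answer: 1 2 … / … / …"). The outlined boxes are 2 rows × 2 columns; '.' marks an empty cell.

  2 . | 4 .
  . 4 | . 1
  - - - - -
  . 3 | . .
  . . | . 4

Step 1. [r2c3∈{2,3}] row 2 places 2 nowhere but r2c3. So r2c3=2.
Step 2. [r4c1∈{1}] r4c1's peers cover all but 1. So r4c1=1.
Step 3. [r1c4∈{3}] r1c4's peers cover all but 3, so r1c4=3.
Step 4. [r3c1∈{4}] r3c1 is down to just 4 ⇒ r3c1=4.
Step 5. [r3c4∈{2}] nothing but 2 survives at r3c4. So r3c4=2.
Step 6. [r1c2∈{1}] r1c2's peers cover all but 1, so r1c2=1.
Step 7. [r4c2∈{2}] nothing but 2 survives at r4c2 ⇒ r4c2=2.
Step 8. [r3c3∈{1}] only 1 remains possible at r3c3 ⇒ r3c3=1.
Step 9. [r2c1∈{3}] r2c1's peers cover all but 3. So r2c1=3.
Step 10. [r4c3∈{3}] only 3 remains possible at r4c3. So r4c3=3.

Answer: 2 1 4 3 / 3 4 2 1 / 4 3 1 2 / 1 2 3 4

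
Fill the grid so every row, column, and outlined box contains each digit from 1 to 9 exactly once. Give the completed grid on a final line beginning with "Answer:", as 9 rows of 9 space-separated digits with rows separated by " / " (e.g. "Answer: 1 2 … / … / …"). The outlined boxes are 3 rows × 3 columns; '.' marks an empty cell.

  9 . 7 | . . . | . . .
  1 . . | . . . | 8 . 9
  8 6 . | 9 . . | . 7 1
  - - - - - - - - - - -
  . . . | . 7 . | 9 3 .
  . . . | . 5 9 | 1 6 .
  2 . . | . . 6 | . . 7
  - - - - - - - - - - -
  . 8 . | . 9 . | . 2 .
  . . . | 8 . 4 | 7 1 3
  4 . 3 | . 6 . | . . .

Step 1. [r9c7∈{5}] r9c7's peers cover all but 5 ⇒ r9c7=5.
Step 2. [r6c7∈{4}] only 4 remains possible at r6c7, so r6c7=4.
Step 3. [r8c5∈{2}] nothing but 2 survives at r8c5 ⇒ r8c5=2.
Step 4. [r2c4∈{2,3,4,5,6,7}] r2c4 is the only open cell in row 2 admitting 6, so r2c4=6.
Step 5. [r2c6∈{2,3,5,7}] row 2 places 7 nowhere but r2c6. So r2c6=7.
Step 6. [r9c6∈{1}] r9c6 has the single candidate 1, so r9c6=1.
Step 7. [r9c2∈{2,7,9}] across row 9, 2 lands solely at r9c2 ⇒ r9c2=2.
Step 8. [r7c3∈{1,5,6}] r7c3 is the only open cell in row 7 admitting 1. So r7c3=1.
Step 9. [r5c1∈{3,7}] r5c1 is the only open cell in col 1 admitting 3. So r5c1=3.
Step 10. [r9c9∈{8}] nothing but 8 survives at r9c9, so r9c9=8.
Step 11. [r5c9∈{2}] only 2 remains possible at r5c9, so r5c9=2.
Step 12. [r4c9∈{5}] r4c9 is down to just 5, so r4c9=5.
Step 13. [r5c4∈{4}] r5c4 is down to just 4. So r5c4=4.
Step 14. [r7c7∈{6}] nothing but 6 survives at r7c7 ⇒ r7c7=6.
Step 15. [r2c3∈{2,4,5}] row 2 places 2 nowhere but r2c3, so r2c3=2.
Step 16. [r6c8∈{8}] r6c8's peers cover all but 8. So r6c8=8.
Step 17. [r1c5∈{1,3,4,8}] across col 5, 8 lands solely at r1c5 ⇒ r1c5=8.
Step 18. [r1c4∈{1,2,3,5}] row 1 places 1 nowhere but r1c4 ⇒ r1c4=1.
Step 19. [r7c4∈{3,5,7}] across col 4, 5 lands solely at r7c4 ⇒ r7c4=5.
Step 20. [r8c1∈{5,6}] col 1 places 5 nowhere but r8c1, so r8c1=5.
Step 21. [r6c5∈{1,3}] in col 5, 1 fits only at r6c5, so r6c5=1.
Step 22. [r4c6∈{2,8}] in col 6, 8 fits only at r4c6, so r4c6=8.
Step 23. [r8c3∈{6,9}] across row 8, 6 lands solely at r8c3, so r8c3=6.
Step 24. [r7c6∈{3}] r7c6 has the single candidate 3, so r7c6=3.
Step 25. [r6c3∈{5,9}] across col 3, 9 lands solely at r6c3, so r6c3=9.
Step 26. [r3c3∈{4,5}] across col 3, 5 lands solely at r3c3 ⇒ r3c3=5.
Step 27. [r3c5∈{3,4}] in row 3, 4 fits only at r3c5 ⇒ r3c5=4.
Step 28. [r2c8∈{4,5}] 5 has one home in row 2: r2c8. So r2c8=5.
Step 29. [r2c2∈{3,4}] r2c2 is the only open cell in row 2 admitting 4 ⇒ r2c2=4.
Step 30. [r3c6∈{2}] r3c6's peers cover all but 2 ⇒ r3c6=2.
Step 31. [r1c8∈{4}] r1c8 has the single candidate 4, so r1c8=4.
Step 32. [r1c7∈{2,3}] 2 has one home in row 1: r1c7, so r1c7=2.
Step 33. [r7c9∈{4}] nothing but 4 survives at r7c9 ⇒ r7c9=4.
Step 34. [r6c4∈{3}] r6c4 has the single candidate 3. So r6c4=3.
Step 35. [r8c2∈{9}] r8c2 has the single candidate 9. So r8c2=9.
Step 36. [r5c3∈{8}] r5c3 is down to just 8. So r5c3=8.
Step 37. [r4c2∈{1}] nothing but 1 survives at r4c2. So r4c2=1.
Step 38. [r4c1∈{6}] r4c1's peers cover all but 6 ⇒ r4c1=6.
Step 39. [r3c7∈{3}] r3c7's peers cover all but 3 ⇒ r3c7=3.
Step 40. [r9c8∈{9}] nothing but 9 survives at r9c8, so r9c8=9.
Step 41. [r7c1∈{7}] r7c1 has the single candidate 7 ⇒ r7c1=7.
Step 42. [r5c2∈{7}] nothing but 7 survives at r5c2, so r5c2=7.
Step 43. [r1c2∈{3}] nothing but 3 survives at r1c2. So r1c2=3.
Step 44. [r9c4∈{7}] nothing but 7 survives at r9c4 ⇒ r9c4=7.
Step 45. [r4c3∈{4}] nothing but 4 survives at r4c3. So r4c3=4.
Step 46. [r2c5∈{3}] r2c5 has the single candidate 3. So r2c5=3.
Step 47. [r4c4∈{2}] r4c4 is down to just 2 ⇒ r4c4=2.
Step 48. [r1c6∈{5}] r1c6 is down to just 5 ⇒ r1c6=5.
Step 49. [r1c9∈{6}] only 6 remains possible at r1c9. So r1c9=6.
Step 50. [r6c2∈{5}] nothing but 5 survives at r6c2. So r6c2=5.

Answer: 9 3 7 1 8 5 2 4 6 / 1 4 2 6 3 7 8 5 9 / 8 6 5 9 4 2 3 7 1 / 6 1 4 2 7 8 9 3 5 / 3 7 8 4 5 9 1 6 2 / 2 5 9 3 1 6 4 8 7 / 7 8 1 5 9 3 6 2 4 / 5 9 6 8 2 4 7 1 3 / 4 2 3 7 6 1 5 9 8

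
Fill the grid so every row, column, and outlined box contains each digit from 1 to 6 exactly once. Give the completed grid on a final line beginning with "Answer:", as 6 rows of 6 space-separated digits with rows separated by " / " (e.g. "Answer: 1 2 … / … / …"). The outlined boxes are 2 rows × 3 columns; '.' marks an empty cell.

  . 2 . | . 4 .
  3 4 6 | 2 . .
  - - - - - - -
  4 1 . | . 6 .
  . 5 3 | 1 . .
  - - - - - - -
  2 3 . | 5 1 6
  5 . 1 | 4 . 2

Step 1. [r3c6∈{3,5}] 5 has one home in row 3: r3c6. So r3c6=5.
Step 2. [r1c6∈{1,3}] in col 6, 3 fits only at r1c6, so r1c6=3.
Step 3. [r1c3∈{5}] nothing but 5 survives at r1c3 ⇒ r1c3=5.
Step 4. [r5c3∈{4}] r5c3 has the single candidate 4 ⇒ r5c3=4.
Step 5. [r6c5∈{3}] r6c5's peers cover all but 3. So r6c5=3.
Step 6. [r3c4∈{3}] r3c4 is down to just 3 ⇒ r3c4=3.
Step 7. [r1c1∈{1}] r1c1 is down to just 1 ⇒ r1c1=1.
Step 8. [r2c5∈{5}] r2c5's peers cover all but 5, so r2c5=5.
Step 9. [r4c5∈{2}] r4c5 is down to just 2. So r4c5=2.
Step 10. [r4c1∈{6}] only 6 remains possible at r4c1, so r4c1=6.
Step 11. [r6c2∈{6}] r6c2 is down to just 6 ⇒ r6c2=6.
Step 12. [r2c6∈{1}] only 1 remains possible at r2c6, so r2c6=1.
Step 13. [r3c3∈{2}] r3c3's peers cover all but 2. So r3c3=2.
Step 14. [r4c6∈{4}] r4c6 is down to just 4. So r4c6=4.
Step 15. [r1c4∈{6}] r1c4 has the single candidate 6, so r1c4=6.

Answer: 1 2 5 6 4 3 / 3 4 6 2 5 1 / 4 1 2 3 6 5 / 6 5 3 1 2 4 / 2 3 4 5 1 6 / 5 6 1 4 3 2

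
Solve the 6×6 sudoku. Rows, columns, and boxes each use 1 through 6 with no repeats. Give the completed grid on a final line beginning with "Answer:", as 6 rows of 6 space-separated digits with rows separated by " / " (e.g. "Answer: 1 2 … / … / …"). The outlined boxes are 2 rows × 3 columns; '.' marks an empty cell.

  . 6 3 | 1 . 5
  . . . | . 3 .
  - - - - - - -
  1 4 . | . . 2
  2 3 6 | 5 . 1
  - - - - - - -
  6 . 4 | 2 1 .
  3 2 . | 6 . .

Step 1. [r2c1∈{4,5}] col 1 places 5 nowhere but r2c1, so r2c1=5.
Step 2. [r2c4∈{4}] r2c4's peers cover all but 4 ⇒ r2c4=4.
Step 3. [r6c3∈{1,5}] in row 6, 1 fits only at r6c3. So r6c3=1.
Step 4. [r6c5∈{4,5}] row 6 places 5 nowhere but r6c5 ⇒ r6c5=5.
Step 5. [r2c2∈{1}] nothing but 1 survives at r2c2, so r2c2=1.
Step 6. [r4c5∈{4}] only 4 remains possible at r4c5 ⇒ r4c5=4.
Step 7. [r1c5∈{2}] only 2 remains possible at r1c5 ⇒ r1c5=2.
Step 8. [r3c4∈{3}] r3c4's peers cover all but 3 ⇒ r3c4=3.
Step 9. [r3c5∈{6}] only 6 remains possible at r3c5. So r3c5=6.
Step 10. [r2c6∈{6}] nothing but 6 survives at r2c6. So r2c6=6.
Step 11. [r5c6∈{3}] nothing but 3 survives at r5c6, so r5c6=3.
Step 12. [r2c3∈{2}] r2c3 has the single candidate 2, so r2c3=2.
Step 13. [r1c1∈{4}] only 4 remains possible at r1c1, so r1c1=4.
Step 14. [r5c2∈{5}] r5c2 is down to just 5. So r5c2=5.
Step 15. [r3c3∈{5}] r3c3 has the single candidate 5. So r3c3=5.
Step 16. [r6c6∈{4}] r6c6 has the single candidate 4, so r6c6=4.

Answer: 4 6 3 1 2 5 / 5 1 2 4 3 6 / 1 4 5 3 6 2 / 2 3 6 5 4 1 / 6 5 4 2 1 3 / 3 2 1 6 5 4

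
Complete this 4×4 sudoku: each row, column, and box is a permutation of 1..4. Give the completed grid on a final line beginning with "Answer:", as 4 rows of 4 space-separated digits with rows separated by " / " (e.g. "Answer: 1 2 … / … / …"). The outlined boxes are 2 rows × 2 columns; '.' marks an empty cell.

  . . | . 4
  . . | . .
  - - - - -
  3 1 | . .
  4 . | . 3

Step 1. [r2c4∈{1,2}] col 4 places 1 nowhere but r2c4, so r2c4=1.
Step 2. [r2c1∈{2}] r2c1's peers cover all but 2 ⇒ r2c1=2.
Step 3. [r1c3∈{2,3}] across row 1, 2 lands solely at r1c3 ⇒ r1c3=2.
Step 4. [r2c3∈{3}] r2c3 has the single candidate 3, so r2c3=3.
Step 5. [r4c3∈{1}] r4c3 has the single candidate 1, so r4c3=1.
Step 6. [r1c2∈{3}] nothing but 3 survives at r1c2. So r1c2=3.
Step 7. [r3c4∈{2}] r3c4 has the single candidate 2. So r3c4=2.
Step 8. [r3c3∈{4}] r3c3 has the single candidate 4, so r3c3=4.
Step 9. [r2c2∈{4}] only 4 remains possible at r2c2. So r2c2=4.
Step 10. [r4c2∈{2}] r4c2's peers cover all but 2, so r4c2=2.
Step 11. [r1c1∈{1}] r1c1's peers cover all but 1 ⇒ r1c1=1.

Answer: 1 3 2 4 / 2 4 3 1 / 3 1 4 2 / 4 2 1 3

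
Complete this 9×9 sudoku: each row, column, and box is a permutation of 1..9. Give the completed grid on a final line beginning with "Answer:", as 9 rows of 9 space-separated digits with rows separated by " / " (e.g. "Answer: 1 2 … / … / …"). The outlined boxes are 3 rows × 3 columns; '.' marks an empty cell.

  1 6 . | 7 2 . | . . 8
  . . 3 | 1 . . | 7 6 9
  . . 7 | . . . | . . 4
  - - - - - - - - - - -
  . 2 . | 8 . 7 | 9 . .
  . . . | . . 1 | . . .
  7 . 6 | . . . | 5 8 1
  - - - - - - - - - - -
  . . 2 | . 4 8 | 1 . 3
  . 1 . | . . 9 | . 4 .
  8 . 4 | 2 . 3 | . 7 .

Step 1. [r8c3∈{5}] r8c3 has the single candidate 5, so r8c3=5.
Step 2. [r8c4∈{6}] r8c4's peers cover all but 6. So r8c4=6.
Step 3. [r4c8∈{3}] r4c8 is down to just 3 ⇒ r4c8=3.
Step 4. [r5c7∈{2,4,6}] 4 has one home in col 7: r5c7. So r5c7=4.
Step 5. [r9c2∈{9}] r9c2 is down to just 9 ⇒ r9c2=9.
Step 6. [r6c4∈{3,4,9}] in col 4, 4 fits only at r6c4. So r6c4=4.
Step 7. [r7c4∈{5}] r7c4's peers cover all but 5 ⇒ r7c4=5.
Step 8. [r2c2∈{4,5,8}] 4 has one home in col 2: r2c2, so r2c2=4.
Step 9. [r2c6∈{5}] r2c6's peers cover all but 5 ⇒ r2c6=5.
Step 10. [r6c5∈{3,9}] across row 6, 9 lands solely at r6c5, so r6c5=9.
Step 11. [r5c4∈{3}] r5c4 is down to just 3, so r5c4=3.
Step 12. [r4c9∈{6}] r4c9's peers cover all but 6 ⇒ r4c9=6.
Step 13. [r3c5∈{3,6,8}] r3c5 is the only open cell in col 5 admitting 3, so r3c5=3.
Step 14. [r3c7∈{2}] r3c7's peers cover all but 2, so r3c7=2.
Step 15. [r4c5∈{5}] r4c5's peers cover all but 5 ⇒ r4c5=5.
Step 16. [r3c2∈{5,8}] 8 has one home in row 3: r3c2, so r3c2=8.
Step 17. [r3c1∈{5,9}] in box 1, 5 fits only at r3c1. So r3c1=5.
Step 18. [r5c9∈{2,7}] r5c9 is the only open cell in row 5 admitting 7 ⇒ r5c9=7.
Step 19. [r1c3∈{9}] r1c3's peers cover all but 9 ⇒ r1c3=9.
Step 20. [r4c1∈{4}] r4c1 is down to just 4. So r4c1=4.
Step 21. [r5c2∈{5}] r5c2 has the single candidate 5. So r5c2=5.
Step 22. [r1c6∈{4}] nothing but 4 survives at r1c6, so r1c6=4.
Step 23. [r8c5∈{7}] r8c5 is down to just 7 ⇒ r8c5=7.
Step 24. [r9c5∈{1}] nothing but 1 survives at r9c5 ⇒ r9c5=1.
Step 25. [r7c8∈{9}] r7c8 is down to just 9 ⇒ r7c8=9.
Step 26. [r6c2∈{3}] r6c2 has the single candidate 3. So r6c2=3.
Step 27. [r3c6∈{6}] nothing but 6 survives at r3c6. So r3c6=6.
Step 28. [r7c1∈{6}] nothing but 6 survives at r7c1 ⇒ r7c1=6.
Step 29. [r8c1∈{3}] r8c1 has the single candidate 3 ⇒ r8c1=3.
Step 30. [r9c7∈{6}] r9c7's peers cover all but 6, so r9c7=6.
Step 31. [r2c5∈{8}] nothing but 8 survives at r2c5. So r2c5=8.
Step 32. [r5c5∈{6}] only 6 remains possible at r5c5 ⇒ r5c5=6.
Step 33. [r5c3∈{8}] r5c3 is down to just 8 ⇒ r5c3=8.
Step 34. [r4c3∈{1}] only 1 remains possible at r4c3, so r4c3=1.
Step 35. [r8c7∈{8}] r8c7's peers cover all but 8. So r8c7=8.
Step 36. [r3c8∈{1}] r3c8 has the single candidate 1, so r3c8=1.
Step 37. [r1c7∈{3}] r1c7 has the single candidate 3, so r1c7=3.
Step 38. [r5c8∈{2}] nothing but 2 survives at r5c8, so r5c8=2.
Step 39. [r9c9∈{5}] r9c9's peers cover all but 5. So r9c9=5.
Step 40. [r2c1∈{2}] r2c1 is down to just 2. So r2c1=2.
Step 41. [r1c8∈{5}] only 5 remains possible at r1c8. So r1c8=5.
Step 42. [r5c1∈{9}] only 9 remains possible at r5c1 ⇒ r5c1=9.
Step 43. [r8c9∈{2}] nothing but 2 survives at r8c9 ⇒ r8c9=2.
Step 44. [r3c4∈{9}] r3c4's peers cover all but 9, so r3c4=9.
Step 45. [r6c6∈{2}] nothing but 2 survives at r6c6 ⇒ r6c6=2.
Step 46. [r7c2∈{7}] r7c2's peers cover all but 7. So r7c2=7.

Answer: 1 6 9 7 2 4 3 5 8 / 2 4 3 1 8 5 7 6 9 / 5 8 7 9 3 6 2 1 4 / 4 2 1 8 5 7 9 3 6 / 9 5 8 3 6 1 4 2 7 / 7 3 6 4 9 2 5 8 1 / 6 7 2 5 4 8 1 9 3 / 3 1 5 6 7 9 8 4 2 / 8 9 4 2 1 3 6 7 5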